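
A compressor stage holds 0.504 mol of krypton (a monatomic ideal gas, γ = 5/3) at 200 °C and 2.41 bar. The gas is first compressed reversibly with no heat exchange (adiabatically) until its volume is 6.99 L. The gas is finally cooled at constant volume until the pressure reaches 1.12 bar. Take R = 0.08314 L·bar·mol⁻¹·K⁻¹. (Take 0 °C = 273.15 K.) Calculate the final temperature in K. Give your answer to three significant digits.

T₃ ≈ 187 K

Convert: T₁ = 473.1 K.
From PV = nRT: V₁ = nRT₁/P₁ = 8.227 L.
Adiabatic (γ = 5/3), T V^(γ−1) and P V^γ constant: T₂ = T₁·(V₁/V₂)^(γ−1) = 527.4 K; P₂ = P₁·(V₁/V₂)^γ = 3.162 bar.
V constant ⇒ P ∝ T: V₃ = V₂; T₃ = T₂·(P₃/P₂) = 186.8 K.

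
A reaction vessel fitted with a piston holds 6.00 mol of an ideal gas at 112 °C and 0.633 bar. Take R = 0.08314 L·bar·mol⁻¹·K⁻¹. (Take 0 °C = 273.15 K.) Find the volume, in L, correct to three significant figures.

Convert: T = 385.15 K.
PV = nRT ⇒ V = nRT/P = (6.00 × 0.08314 × 385.15) / 0.633

V ≈ 304 L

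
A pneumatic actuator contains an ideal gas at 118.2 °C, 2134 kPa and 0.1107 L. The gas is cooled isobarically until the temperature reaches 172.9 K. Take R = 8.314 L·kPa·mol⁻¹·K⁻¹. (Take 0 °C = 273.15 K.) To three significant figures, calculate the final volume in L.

Convert: T₁ = 391.3 K.
P constant ⇒ V ∝ T: P₂ = P₁; V₂ = V₁·(T₂/T₁) = 0.04891 L.

V₂ ≈ 0.0489 L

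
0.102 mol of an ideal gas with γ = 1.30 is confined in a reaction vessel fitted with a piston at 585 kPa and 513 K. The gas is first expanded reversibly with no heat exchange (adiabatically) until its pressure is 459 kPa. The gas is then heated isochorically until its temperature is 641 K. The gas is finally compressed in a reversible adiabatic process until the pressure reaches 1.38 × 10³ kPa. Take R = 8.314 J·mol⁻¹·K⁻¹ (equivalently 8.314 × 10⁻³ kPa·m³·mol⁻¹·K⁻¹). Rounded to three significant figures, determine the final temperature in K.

T₄ ≈ 775 K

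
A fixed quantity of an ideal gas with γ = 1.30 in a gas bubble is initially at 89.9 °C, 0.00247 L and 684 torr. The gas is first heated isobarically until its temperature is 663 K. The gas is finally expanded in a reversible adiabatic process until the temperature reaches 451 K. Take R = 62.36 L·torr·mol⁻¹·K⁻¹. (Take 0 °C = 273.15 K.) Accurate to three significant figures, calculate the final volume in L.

V₃ ≈ 0.0163 L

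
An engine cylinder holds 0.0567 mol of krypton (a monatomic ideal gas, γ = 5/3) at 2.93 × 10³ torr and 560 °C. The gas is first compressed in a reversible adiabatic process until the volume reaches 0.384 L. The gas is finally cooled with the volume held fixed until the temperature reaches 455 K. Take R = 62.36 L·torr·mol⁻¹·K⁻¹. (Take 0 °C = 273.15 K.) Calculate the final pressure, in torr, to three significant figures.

P₃ ≈ 4.19e+03 torr

Convert: T₁ = 833.1 K.
From PV = nRT: V₁ = nRT₁/P₁ = 1.005 L.
Adiabatic (γ = 5/3), T V^(γ−1) and P V^γ constant: T₂ = T₁·(V₁/V₂)^(γ−1) = 1583 K; P₂ = P₁·(V₁/V₂)^γ = 1.457e+04 torr.
V constant ⇒ P ∝ T: V₃ = V₂; P₃ = P₂·(T₃/T₂) = 4190 torr.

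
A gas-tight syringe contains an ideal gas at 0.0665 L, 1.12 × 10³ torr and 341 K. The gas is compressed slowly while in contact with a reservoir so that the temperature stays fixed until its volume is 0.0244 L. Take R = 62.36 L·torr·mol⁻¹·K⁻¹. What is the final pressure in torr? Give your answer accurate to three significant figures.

Isothermal, so P V is constant: T₂ = T₁; P₂ = P₁·(V₁/V₂) = 3052 torr.

P₂ ≈ 3.05e+03 torr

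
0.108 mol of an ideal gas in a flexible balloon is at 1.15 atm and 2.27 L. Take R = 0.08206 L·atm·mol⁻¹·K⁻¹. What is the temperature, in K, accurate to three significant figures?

PV = nRT ⇒ T = PV/(nR) = (1.15 × 2.27) / (0.108 × 0.08206)

T ≈ 295 K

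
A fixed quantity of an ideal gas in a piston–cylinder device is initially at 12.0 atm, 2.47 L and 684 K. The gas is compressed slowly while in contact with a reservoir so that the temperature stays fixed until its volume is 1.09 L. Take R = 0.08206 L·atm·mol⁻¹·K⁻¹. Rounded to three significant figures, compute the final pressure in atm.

T constant ⇒ Boyle's law P V = const: T₂ = T₁; P₂ = P₁·(V₁/V₂) = 27.19 atm.

P₂ ≈ 27.2 atm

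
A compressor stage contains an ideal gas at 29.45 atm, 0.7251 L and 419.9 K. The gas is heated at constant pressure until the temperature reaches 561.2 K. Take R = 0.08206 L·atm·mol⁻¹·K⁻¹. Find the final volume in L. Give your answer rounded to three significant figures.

Isobaric, so V/T is constant: P₂ = P₁; V₂ = V₁·(T₂/T₁) = 0.9691 L.

V₂ ≈ 0.969 L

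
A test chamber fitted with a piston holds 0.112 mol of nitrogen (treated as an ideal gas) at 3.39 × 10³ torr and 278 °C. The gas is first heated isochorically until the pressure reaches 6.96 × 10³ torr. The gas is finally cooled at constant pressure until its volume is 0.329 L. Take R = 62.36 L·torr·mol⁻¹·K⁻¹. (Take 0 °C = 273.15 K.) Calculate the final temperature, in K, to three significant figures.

Convert: T₁ = 551.1 K.
From PV = nRT: V₁ = nRT₁/P₁ = 1.136 L.
Isochoric, so P/T is constant: V₂ = V₁; T₂ = T₁·(P₂/P₁) = 1132 K.
Isobaric, so V/T is constant: P₃ = P₂; T₃ = T₂·(V₃/V₂) = 327.9 K.

T₃ ≈ 328 K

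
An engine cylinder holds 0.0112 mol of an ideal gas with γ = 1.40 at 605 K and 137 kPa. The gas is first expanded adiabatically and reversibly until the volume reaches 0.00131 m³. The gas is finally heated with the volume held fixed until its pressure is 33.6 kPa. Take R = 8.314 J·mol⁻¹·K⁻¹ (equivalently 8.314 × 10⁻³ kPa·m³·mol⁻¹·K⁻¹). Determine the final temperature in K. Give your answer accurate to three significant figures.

T₃ ≈ 473 K

From PV = nRT: V₁ = nRT₁/P₁ = 0.0004112 m³.
Reversible adiabatic, γ = 1.40: T₂ = T₁·(V₁/V₂)^(γ−1) = 380.6 K; P₂ = P₁·(V₁/V₂)^γ = 27.05 kPa.
Isochoric, so P/T is constant: V₃ = V₂; T₃ = T₂·(P₃/P₂) = 472.7 K.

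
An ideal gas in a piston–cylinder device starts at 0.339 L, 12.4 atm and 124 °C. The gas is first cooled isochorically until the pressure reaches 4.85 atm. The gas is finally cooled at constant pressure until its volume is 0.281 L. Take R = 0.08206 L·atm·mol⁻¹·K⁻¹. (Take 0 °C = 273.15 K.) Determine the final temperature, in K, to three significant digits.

T₃ ≈ 129 K

Convert: T₁ = 397.1 K.
V constant ⇒ P ∝ T: V₂ = V₁; T₂ = T₁·(P₂/P₁) = 155.3 K.
P constant ⇒ V ∝ T: P₃ = P₂; T₃ = T₂·(V₃/V₂) = 128.8 K.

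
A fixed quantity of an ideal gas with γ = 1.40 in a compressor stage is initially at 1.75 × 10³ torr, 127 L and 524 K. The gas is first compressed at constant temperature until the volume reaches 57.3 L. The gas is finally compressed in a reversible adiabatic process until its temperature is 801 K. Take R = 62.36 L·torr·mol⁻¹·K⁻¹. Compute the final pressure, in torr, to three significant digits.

P₃ ≈ 1.71e+04 torr

Isothermal, so P V is constant: T₂ = T₁; P₂ = P₁·(V₁/V₂) = 3879 torr.
Adiabatic (γ = 1.40), T V^(γ−1) and P V^γ constant: P₃ = P₂·(T₃/T₂)^(γ/(γ−1)) = 1.713e+04 torr; V₃ = V₂·(T₂/T₃)^(1/(γ−1)) = 19.83 L.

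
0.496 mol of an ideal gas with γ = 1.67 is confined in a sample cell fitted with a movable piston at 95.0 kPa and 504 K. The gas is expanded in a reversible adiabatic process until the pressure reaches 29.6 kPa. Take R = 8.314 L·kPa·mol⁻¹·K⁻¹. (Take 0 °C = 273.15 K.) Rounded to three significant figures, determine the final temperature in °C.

T₂ ≈ 42.5 °C

From PV = nRT: V₁ = nRT₁/P₁ = 21.88 L.
Adiabatic (γ = 1.67), T V^(γ−1) and P V^γ constant: T₂ = T₁·(P₂/P₁)^((γ−1)/γ) = 315.7 K; V₂ = V₁·(P₁/P₂)^(1/γ) = 43.98 L.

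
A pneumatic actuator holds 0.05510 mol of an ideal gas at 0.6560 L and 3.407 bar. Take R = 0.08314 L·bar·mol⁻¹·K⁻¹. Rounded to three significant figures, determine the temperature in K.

T ≈ 488 K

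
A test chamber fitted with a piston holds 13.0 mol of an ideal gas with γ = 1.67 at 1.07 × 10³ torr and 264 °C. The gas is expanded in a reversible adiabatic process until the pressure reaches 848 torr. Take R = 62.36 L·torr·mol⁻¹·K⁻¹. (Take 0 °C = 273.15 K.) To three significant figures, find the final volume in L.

Convert: T₁ = 537.1 K.
From PV = nRT: V₁ = nRT₁/P₁ = 407.0 L.
Adiabatic (γ = 1.67), T V^(γ−1) and P V^γ constant: T₂ = T₁·(P₂/P₁)^((γ−1)/γ) = 489.3 K; V₂ = V₁·(P₁/P₂)^(1/γ) = 467.8 L.

V₂ ≈ 468 L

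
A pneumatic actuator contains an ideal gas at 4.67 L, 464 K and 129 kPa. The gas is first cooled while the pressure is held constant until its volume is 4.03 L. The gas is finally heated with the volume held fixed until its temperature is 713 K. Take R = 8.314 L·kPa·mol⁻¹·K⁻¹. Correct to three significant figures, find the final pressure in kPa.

P₃ ≈ 230 kPa

Isobaric, so V/T is constant: P₂ = P₁; T₂ = T₁·(V₂/V₁) = 400.4 K.
V constant ⇒ P ∝ T: V₃ = V₂; P₃ = P₂·(T₃/T₂) = 229.7 kPa.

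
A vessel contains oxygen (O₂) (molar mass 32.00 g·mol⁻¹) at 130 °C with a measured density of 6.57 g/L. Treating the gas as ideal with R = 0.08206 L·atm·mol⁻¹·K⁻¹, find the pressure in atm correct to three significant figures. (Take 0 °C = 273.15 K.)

ρ = PM/(RT) ⇒ P = ρRT/M = (6.57 × 0.08206 × 403.1) / 32.00

P ≈ 6.79 atm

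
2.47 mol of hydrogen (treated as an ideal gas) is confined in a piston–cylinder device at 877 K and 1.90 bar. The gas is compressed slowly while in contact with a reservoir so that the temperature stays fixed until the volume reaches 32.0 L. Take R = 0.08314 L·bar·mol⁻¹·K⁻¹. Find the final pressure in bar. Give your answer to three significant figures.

P₂ ≈ 5.63 bar

From PV = nRT: V₁ = nRT₁/P₁ = 94.79 L.
Isothermal, so P V is constant: T₂ = T₁; P₂ = P₁·(V₁/V₂) = 5.628 bar.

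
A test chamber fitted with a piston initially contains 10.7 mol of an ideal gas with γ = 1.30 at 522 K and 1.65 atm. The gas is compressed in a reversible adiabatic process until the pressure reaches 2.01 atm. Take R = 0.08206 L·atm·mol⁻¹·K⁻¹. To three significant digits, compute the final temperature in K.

T₂ ≈ 546 K

From PV = nRT: V₁ = nRT₁/P₁ = 277.8 L.
Adiabatic (γ = 1.30), T V^(γ−1) and P V^γ constant: T₂ = T₁·(P₂/P₁)^((γ−1)/γ) = 546.3 K; V₂ = V₁·(P₁/P₂)^(1/γ) = 238.7 L.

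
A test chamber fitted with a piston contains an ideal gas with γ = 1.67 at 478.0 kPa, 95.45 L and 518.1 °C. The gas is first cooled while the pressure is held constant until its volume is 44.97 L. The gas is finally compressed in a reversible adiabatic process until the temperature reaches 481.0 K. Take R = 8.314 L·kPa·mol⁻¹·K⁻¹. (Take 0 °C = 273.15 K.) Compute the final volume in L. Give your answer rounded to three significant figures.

V₃ ≈ 30.7 L

Convert: T₁ = 791.2 K.
Isobaric, so V/T is constant: P₂ = P₁; T₂ = T₁·(V₂/V₁) = 372.8 K.
Adiabatic (γ = 1.67), T V^(γ−1) and P V^γ constant: P₃ = P₂·(T₃/T₂)^(γ/(γ−1)) = 902.2 kPa; V₃ = V₂·(T₂/T₃)^(1/(γ−1)) = 30.74 L.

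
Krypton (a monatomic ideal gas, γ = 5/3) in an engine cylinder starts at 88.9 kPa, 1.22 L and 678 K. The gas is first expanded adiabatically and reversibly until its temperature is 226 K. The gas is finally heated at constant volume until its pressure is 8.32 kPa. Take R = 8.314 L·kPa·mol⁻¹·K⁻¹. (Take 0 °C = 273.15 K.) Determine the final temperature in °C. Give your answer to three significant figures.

Reversible adiabatic, γ = 5/3: P₂ = P₁·(T₂/T₁)^(γ/(γ−1)) = 5.703 kPa; V₂ = V₁·(T₁/T₂)^(1/(γ−1)) = 6.339 L.
V constant ⇒ P ∝ T: V₃ = V₂; T₃ = T₂·(P₃/P₂) = 329.7 K.

T₃ ≈ 56.6 °C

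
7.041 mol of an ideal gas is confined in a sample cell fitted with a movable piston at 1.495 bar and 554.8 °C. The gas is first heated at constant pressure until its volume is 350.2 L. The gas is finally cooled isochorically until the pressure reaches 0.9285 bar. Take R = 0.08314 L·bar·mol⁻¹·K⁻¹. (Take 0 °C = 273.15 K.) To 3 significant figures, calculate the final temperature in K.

T₃ ≈ 555 K

Convert: T₁ = 827.9 K.
From PV = nRT: V₁ = nRT₁/P₁ = 324.2 L.
P constant ⇒ V ∝ T: P₂ = P₁; T₂ = T₁·(V₂/V₁) = 894.4 K.
Isochoric, so P/T is constant: V₃ = V₂; T₃ = T₂·(P₃/P₂) = 555.5 K.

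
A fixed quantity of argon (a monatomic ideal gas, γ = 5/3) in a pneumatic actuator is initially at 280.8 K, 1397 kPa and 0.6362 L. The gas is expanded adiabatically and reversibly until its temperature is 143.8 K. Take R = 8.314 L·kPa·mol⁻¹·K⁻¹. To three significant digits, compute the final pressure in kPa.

P₂ ≈ 262 kPa

Adiabatic (γ = 5/3), T V^(γ−1) and P V^γ constant: P₂ = P₁·(T₂/T₁)^(γ/(γ−1)) = 262.2 kPa; V₂ = V₁·(T₁/T₂)^(1/(γ−1)) = 1.736 L.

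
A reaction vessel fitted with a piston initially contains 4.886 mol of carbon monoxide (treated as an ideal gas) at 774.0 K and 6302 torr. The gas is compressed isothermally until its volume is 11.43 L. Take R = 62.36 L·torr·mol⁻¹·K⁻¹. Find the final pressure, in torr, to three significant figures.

P₂ ≈ 2.06e+04 torr

From PV = nRT: V₁ = nRT₁/P₁ = 37.42 L.
T constant ⇒ Boyle's law P V = const: T₂ = T₁; P₂ = P₁·(V₁/V₂) = 2.063e+04 torr.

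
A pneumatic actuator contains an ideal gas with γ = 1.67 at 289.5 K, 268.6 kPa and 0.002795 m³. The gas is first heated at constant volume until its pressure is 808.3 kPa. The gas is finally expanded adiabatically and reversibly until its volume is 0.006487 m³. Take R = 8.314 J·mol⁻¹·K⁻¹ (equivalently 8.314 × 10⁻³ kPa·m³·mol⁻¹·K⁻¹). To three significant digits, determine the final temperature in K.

Isochoric, so P/T is constant: V₂ = V₁; T₂ = T₁·(P₂/P₁) = 871.2 K.
Adiabatic (γ = 1.67), T V^(γ−1) and P V^γ constant: T₃ = T₂·(V₂/V₃)^(γ−1) = 495.6 K; P₃ = P₂·(V₂/V₃)^γ = 198.1 kPa.

T₃ ≈ 496 K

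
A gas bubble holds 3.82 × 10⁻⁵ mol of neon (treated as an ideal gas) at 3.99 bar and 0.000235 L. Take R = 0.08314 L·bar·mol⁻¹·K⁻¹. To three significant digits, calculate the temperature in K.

T ≈ 295 K

PV = nRT ⇒ T = PV/(nR) = (3.99 × 0.000235) / (3.82e-05 × 0.08314)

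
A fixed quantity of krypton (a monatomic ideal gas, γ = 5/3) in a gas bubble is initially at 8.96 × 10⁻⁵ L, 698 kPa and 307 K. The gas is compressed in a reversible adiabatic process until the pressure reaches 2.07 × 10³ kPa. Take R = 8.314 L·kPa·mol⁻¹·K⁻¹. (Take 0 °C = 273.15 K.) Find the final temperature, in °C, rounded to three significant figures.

T₂ ≈ 201 °C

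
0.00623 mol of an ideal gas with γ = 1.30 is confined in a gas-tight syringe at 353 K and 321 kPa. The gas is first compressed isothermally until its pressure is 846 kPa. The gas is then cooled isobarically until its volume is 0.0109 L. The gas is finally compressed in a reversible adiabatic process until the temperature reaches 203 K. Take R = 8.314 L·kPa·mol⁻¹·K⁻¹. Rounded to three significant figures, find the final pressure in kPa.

From PV = nRT: V₁ = nRT₁/P₁ = 0.05696 L.
T constant ⇒ Boyle's law P V = const: T₂ = T₁; V₂ = V₁·(P₁/P₂) = 0.02161 L.
P constant ⇒ V ∝ T: P₃ = P₂; T₃ = T₂·(V₃/V₂) = 178.0 K.
Adiabatic (γ = 1.30), T V^(γ−1) and P V^γ constant: P₄ = P₃·(T₄/T₃)^(γ/(γ−1)) = 1494 kPa; V₄ = V₃·(T₃/T₄)^(1/(γ−1)) = 0.007038 L.

P₄ ≈ 1.49e+03 kPa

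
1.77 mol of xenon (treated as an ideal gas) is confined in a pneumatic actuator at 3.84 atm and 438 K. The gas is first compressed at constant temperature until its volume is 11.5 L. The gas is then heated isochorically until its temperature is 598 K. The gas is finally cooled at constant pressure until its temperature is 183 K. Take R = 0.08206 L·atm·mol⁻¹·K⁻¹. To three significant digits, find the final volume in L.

V₄ ≈ 3.52 L

From PV = nRT: V₁ = nRT₁/P₁ = 16.57 L.
T constant ⇒ Boyle's law P V = const: T₂ = T₁; P₂ = P₁·(V₁/V₂) = 5.532 atm.
Isochoric, so P/T is constant: V₃ = V₂; P₃ = P₂·(T₃/T₂) = 7.553 atm.
Isobaric, so V/T is constant: P₄ = P₃; V₄ = V₃·(T₄/T₃) = 3.519 L.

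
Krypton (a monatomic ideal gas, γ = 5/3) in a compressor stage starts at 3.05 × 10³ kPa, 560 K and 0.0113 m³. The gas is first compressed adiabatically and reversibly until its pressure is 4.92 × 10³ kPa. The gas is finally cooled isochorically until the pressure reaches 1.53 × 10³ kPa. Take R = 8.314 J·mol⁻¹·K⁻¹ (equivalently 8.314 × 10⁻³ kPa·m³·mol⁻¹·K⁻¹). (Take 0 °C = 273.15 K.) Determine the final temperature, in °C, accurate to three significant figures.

T₃ ≈ -62.3 °C

Adiabatic (γ = 5/3), T V^(γ−1) and P V^γ constant: T₂ = T₁·(P₂/P₁)^((γ−1)/γ) = 678.0 K; V₂ = V₁·(P₁/P₂)^(1/γ) = 0.008482 m³.
Isochoric, so P/T is constant: V₃ = V₂; T₃ = T₂·(P₃/P₂) = 210.9 K.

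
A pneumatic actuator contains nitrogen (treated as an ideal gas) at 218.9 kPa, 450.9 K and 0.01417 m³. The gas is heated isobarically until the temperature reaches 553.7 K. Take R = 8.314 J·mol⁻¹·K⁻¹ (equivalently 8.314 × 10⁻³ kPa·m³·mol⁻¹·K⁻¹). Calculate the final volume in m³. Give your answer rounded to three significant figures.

Isobaric, so V/T is constant: P₂ = P₁; V₂ = V₁·(T₂/T₁) = 0.01740 m³.

V₂ ≈ 0.0174 m³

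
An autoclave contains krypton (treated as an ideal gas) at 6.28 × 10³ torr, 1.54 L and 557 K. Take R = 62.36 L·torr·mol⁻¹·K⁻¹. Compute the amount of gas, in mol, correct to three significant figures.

n ≈ 0.278 mol

PV = nRT ⇒ n = PV/(RT) = (6.28e+03 × 1.54) / (62.36 × 557)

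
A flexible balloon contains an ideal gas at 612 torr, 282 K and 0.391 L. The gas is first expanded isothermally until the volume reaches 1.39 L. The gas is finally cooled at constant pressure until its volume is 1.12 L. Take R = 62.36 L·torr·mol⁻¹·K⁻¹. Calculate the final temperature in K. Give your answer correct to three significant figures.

T₃ ≈ 227 K

T constant ⇒ Boyle's law P V = const: T₂ = T₁; P₂ = P₁·(V₁/V₂) = 172.2 torr.
P constant ⇒ V ∝ T: P₃ = P₂; T₃ = T₂·(V₃/V₂) = 227.2 K.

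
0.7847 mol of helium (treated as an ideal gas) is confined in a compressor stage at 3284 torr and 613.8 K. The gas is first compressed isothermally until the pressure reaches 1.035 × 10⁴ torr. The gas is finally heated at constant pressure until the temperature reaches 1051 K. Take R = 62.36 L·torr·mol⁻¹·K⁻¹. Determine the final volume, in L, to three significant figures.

V₃ ≈ 4.97 L

From PV = nRT: V₁ = nRT₁/P₁ = 9.146 L.
T constant ⇒ Boyle's law P V = const: T₂ = T₁; V₂ = V₁·(P₁/P₂) = 2.902 L.
Isobaric, so V/T is constant: P₃ = P₂; V₃ = V₂·(T₃/T₂) = 4.969 L.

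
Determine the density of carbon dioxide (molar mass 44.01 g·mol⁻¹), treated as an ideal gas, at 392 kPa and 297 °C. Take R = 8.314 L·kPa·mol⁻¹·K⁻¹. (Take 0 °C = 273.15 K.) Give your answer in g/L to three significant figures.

ρ = PM/(RT) = (392 × 44.01) / (8.314 × 570.1)

ρ ≈ 3.64 g/L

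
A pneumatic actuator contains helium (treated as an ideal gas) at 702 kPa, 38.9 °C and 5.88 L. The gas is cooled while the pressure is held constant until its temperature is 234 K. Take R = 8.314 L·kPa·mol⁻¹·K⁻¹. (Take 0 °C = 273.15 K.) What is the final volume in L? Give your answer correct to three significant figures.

V₂ ≈ 4.41 L

Convert: T₁ = 312.0 K.
Isobaric, so V/T is constant: P₂ = P₁; V₂ = V₁·(T₂/T₁) = 4.409 L.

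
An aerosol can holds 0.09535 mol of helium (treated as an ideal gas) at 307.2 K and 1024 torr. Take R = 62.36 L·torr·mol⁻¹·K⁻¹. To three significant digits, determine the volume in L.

V ≈ 1.78 L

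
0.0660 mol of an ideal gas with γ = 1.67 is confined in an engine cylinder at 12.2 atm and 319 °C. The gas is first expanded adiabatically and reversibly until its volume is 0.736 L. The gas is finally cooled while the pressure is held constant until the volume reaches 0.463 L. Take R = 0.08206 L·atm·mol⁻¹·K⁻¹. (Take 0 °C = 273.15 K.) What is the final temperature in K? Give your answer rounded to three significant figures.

Convert: T₁ = 592.1 K.
From PV = nRT: V₁ = nRT₁/P₁ = 0.2629 L.
Adiabatic (γ = 1.67), T V^(γ−1) and P V^γ constant: T₂ = T₁·(V₁/V₂)^(γ−1) = 297.1 K; P₂ = P₁·(V₁/V₂)^γ = 2.186 atm.
Isobaric, so V/T is constant: P₃ = P₂; T₃ = T₂·(V₃/V₂) = 186.9 K.

T₃ ≈ 187 K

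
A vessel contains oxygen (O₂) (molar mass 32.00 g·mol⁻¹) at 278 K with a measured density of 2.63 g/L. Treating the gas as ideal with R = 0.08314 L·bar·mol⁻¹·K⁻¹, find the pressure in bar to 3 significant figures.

ρ = PM/(RT) ⇒ P = ρRT/M = (2.63 × 0.08314 × 278.0) / 32.00

P ≈ 1.90 bar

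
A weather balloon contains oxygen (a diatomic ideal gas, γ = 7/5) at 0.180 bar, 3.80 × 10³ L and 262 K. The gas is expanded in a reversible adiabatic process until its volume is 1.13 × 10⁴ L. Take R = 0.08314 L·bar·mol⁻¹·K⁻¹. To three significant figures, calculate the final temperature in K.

Adiabatic (γ = 7/5), T V^(γ−1) and P V^γ constant: T₂ = T₁·(V₁/V₂)^(γ−1) = 169.4 K; P₂ = P₁·(V₁/V₂)^γ = 0.03914 bar.

T₂ ≈ 169 K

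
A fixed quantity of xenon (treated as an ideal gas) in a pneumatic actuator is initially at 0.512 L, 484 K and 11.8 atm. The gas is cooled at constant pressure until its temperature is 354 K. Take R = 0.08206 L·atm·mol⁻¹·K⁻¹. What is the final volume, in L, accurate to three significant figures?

V₂ ≈ 0.374 L

P constant ⇒ V ∝ T: P₂ = P₁; V₂ = V₁·(T₂/T₁) = 0.3745 L.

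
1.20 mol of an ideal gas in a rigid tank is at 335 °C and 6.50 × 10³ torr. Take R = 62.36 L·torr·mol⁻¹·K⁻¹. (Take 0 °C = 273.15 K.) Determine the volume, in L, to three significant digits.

Convert: T = 608.15 K.
PV = nRT ⇒ V = nRT/P = (1.20 × 62.36 × 608.15) / 6.50e+03

V ≈ 7.00 L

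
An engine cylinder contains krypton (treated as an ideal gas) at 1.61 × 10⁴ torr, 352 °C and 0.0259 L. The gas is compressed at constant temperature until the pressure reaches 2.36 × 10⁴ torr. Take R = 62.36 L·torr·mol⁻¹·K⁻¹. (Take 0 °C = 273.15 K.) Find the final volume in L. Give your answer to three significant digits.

Convert: T₁ = 625.1 K.
T constant ⇒ Boyle's law P V = const: T₂ = T₁; V₂ = V₁·(P₁/P₂) = 0.01767 L.

V₂ ≈ 0.0177 L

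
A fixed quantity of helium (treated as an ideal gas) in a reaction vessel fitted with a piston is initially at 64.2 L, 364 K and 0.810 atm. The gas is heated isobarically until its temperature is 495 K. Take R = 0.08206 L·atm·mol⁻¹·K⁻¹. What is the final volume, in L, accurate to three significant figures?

V₂ ≈ 87.3 L

Isobaric, so V/T is constant: P₂ = P₁; V₂ = V₁·(T₂/T₁) = 87.30 L.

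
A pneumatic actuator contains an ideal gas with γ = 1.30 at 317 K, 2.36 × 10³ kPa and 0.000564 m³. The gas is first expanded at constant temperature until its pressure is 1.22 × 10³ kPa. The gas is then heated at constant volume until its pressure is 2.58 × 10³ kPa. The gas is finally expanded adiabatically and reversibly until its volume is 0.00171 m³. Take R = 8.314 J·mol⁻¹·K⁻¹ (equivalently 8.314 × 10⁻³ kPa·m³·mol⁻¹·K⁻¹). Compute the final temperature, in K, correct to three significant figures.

Isothermal, so P V is constant: T₂ = T₁; V₂ = V₁·(P₁/P₂) = 0.001091 m³.
V constant ⇒ P ∝ T: V₃ = V₂; T₃ = T₂·(P₃/P₂) = 670.4 K.
Reversible adiabatic, γ = 1.30: T₄ = T₃·(V₃/V₄)^(γ−1) = 585.8 K; P₄ = P₃·(V₃/V₄)^γ = 1438 kPa.

T₄ ≈ 586 K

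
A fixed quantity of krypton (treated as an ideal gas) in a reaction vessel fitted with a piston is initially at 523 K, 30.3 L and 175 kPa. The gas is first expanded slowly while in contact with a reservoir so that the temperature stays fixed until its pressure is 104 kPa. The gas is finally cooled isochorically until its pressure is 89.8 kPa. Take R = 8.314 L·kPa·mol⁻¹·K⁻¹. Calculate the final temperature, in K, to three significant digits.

T₃ ≈ 452 K

T constant ⇒ Boyle's law P V = const: T₂ = T₁; V₂ = V₁·(P₁/P₂) = 50.99 L.
V constant ⇒ P ∝ T: V₃ = V₂; T₃ = T₂·(P₃/P₂) = 451.6 K.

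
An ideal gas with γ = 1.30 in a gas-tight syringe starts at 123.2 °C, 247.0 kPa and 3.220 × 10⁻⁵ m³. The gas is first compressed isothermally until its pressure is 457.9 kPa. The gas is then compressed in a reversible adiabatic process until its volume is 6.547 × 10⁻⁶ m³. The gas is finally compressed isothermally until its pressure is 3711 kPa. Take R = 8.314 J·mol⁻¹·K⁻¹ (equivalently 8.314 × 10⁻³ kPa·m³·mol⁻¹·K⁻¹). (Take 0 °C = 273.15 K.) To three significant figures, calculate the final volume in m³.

V₄ ≈ 2.87e-06 m³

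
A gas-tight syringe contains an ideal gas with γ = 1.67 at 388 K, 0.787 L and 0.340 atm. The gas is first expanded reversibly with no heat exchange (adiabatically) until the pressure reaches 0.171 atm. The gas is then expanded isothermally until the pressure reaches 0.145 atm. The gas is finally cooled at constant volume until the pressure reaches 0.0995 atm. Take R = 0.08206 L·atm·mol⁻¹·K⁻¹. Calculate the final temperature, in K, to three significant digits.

Adiabatic (γ = 1.67), T V^(γ−1) and P V^γ constant: T₂ = T₁·(P₂/P₁)^((γ−1)/γ) = 294.5 K; V₂ = V₁·(P₁/P₂)^(1/γ) = 1.188 L.
Isothermal, so P V is constant: T₃ = T₂; V₃ = V₂·(P₂/P₃) = 1.401 L.
V constant ⇒ P ∝ T: V₄ = V₃; T₄ = T₃·(P₄/P₃) = 202.1 K.

T₄ ≈ 202 K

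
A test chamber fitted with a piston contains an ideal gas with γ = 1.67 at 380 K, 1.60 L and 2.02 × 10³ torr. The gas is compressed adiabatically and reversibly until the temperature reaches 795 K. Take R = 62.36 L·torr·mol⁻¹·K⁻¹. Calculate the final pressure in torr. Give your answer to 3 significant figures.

P₂ ≈ 1.27e+04 torr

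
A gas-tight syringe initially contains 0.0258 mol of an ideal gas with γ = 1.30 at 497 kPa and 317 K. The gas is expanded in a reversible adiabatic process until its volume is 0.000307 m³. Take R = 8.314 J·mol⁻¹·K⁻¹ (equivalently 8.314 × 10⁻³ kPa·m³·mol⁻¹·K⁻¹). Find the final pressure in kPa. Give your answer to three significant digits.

P₂ ≈ 174 kPa

From PV = nRT: V₁ = nRT₁/P₁ = 0.0001368 m³.
Adiabatic (γ = 1.30), T V^(γ−1) and P V^γ constant: T₂ = T₁·(V₁/V₂)^(γ−1) = 248.7 K; P₂ = P₁·(V₁/V₂)^γ = 173.8 kPa.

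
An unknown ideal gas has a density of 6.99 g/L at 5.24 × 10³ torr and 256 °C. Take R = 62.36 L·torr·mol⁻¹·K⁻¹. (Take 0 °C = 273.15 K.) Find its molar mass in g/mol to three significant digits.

M ≈ 44.0 g/mol

ρ = PM/(RT) ⇒ M = ρRT/P = (6.99 × 62.36 × 529.1) / 5.24e+03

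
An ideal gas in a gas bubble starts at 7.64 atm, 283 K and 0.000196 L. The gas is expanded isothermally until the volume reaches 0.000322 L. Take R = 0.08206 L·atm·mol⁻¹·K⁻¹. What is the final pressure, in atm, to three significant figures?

Isothermal, so P V is constant: T₂ = T₁; P₂ = P₁·(V₁/V₂) = 4.650 atm.

P₂ ≈ 4.65 atm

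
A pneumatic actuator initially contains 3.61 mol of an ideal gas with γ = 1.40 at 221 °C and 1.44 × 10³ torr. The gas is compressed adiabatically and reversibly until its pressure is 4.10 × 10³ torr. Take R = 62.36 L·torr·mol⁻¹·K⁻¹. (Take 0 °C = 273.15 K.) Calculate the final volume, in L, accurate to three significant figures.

Convert: T₁ = 494.1 K.
From PV = nRT: V₁ = nRT₁/P₁ = 77.25 L.
Adiabatic (γ = 1.40), T V^(γ−1) and P V^γ constant: T₂ = T₁·(P₂/P₁)^((γ−1)/γ) = 666.3 K; V₂ = V₁·(P₁/P₂)^(1/γ) = 36.59 L.

V₂ ≈ 36.6 L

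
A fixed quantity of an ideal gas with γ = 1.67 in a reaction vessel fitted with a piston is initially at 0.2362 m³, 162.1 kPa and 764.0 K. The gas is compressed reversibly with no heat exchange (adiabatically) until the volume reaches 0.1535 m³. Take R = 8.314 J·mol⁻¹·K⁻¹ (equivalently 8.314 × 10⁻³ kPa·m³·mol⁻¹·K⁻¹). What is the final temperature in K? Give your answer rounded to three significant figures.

Reversible adiabatic, γ = 1.67: T₂ = T₁·(V₁/V₂)^(γ−1) = 1020 K; P₂ = P₁·(V₁/V₂)^γ = 332.9 kPa.

T₂ ≈ 1.02e+03 K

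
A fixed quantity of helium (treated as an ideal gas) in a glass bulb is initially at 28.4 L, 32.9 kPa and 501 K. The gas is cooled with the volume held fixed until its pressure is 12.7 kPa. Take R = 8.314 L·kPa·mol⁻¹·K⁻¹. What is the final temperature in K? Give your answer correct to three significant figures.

T₂ ≈ 193 K

Isochoric, so P/T is constant: V₂ = V₁; T₂ = T₁·(P₂/P₁) = 193.4 K.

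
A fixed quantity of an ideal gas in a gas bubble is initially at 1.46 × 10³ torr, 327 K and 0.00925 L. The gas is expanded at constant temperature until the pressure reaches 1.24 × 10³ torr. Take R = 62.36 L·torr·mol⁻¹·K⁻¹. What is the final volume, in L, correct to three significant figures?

V₂ ≈ 0.0109 L

T constant ⇒ Boyle's law P V = const: T₂ = T₁; V₂ = V₁·(P₁/P₂) = 0.01089 L.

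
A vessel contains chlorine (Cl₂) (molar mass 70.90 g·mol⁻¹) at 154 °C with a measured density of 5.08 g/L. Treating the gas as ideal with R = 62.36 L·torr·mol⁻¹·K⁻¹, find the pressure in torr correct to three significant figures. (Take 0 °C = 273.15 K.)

P ≈ 1.91e+03 torr

ρ = PM/(RT) ⇒ P = ρRT/M = (5.08 × 62.36 × 427.1) / 70.90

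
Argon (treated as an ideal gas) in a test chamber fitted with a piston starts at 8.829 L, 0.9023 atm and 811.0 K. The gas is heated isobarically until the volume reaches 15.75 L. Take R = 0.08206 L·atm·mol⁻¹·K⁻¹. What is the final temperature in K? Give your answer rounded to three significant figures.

Isobaric, so V/T is constant: P₂ = P₁; T₂ = T₁·(V₂/V₁) = 1447 K.

T₂ ≈ 1.45e+03 K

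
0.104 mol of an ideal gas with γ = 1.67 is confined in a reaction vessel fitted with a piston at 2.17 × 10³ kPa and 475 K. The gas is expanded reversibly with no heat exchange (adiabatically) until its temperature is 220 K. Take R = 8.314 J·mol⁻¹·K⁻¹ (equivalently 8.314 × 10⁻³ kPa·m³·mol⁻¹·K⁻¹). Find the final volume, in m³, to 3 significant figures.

From PV = nRT: V₁ = nRT₁/P₁ = 0.0001893 m³.
Reversible adiabatic, γ = 1.67: P₂ = P₁·(T₂/T₁)^(γ/(γ−1)) = 318.6 kPa; V₂ = V₁·(T₁/T₂)^(1/(γ−1)) = 0.0005970 m³.

V₂ ≈ 0.000597 m³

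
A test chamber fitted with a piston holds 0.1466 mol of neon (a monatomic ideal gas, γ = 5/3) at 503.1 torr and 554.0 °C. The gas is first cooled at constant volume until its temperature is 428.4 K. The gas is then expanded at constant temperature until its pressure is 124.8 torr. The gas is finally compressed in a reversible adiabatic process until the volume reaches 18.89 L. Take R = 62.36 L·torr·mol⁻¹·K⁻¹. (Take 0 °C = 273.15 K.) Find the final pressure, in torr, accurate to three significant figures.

P₄ ≈ 291 torr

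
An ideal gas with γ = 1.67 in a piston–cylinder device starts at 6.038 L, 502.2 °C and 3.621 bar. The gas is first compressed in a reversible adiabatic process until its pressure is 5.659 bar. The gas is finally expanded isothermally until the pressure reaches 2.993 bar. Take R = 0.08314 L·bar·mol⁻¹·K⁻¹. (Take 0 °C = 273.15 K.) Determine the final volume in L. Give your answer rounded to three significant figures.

V₃ ≈ 8.74 L

Convert: T₁ = 775.3 K.
Reversible adiabatic, γ = 1.67: T₂ = T₁·(P₂/P₁)^((γ−1)/γ) = 927.5 K; V₂ = V₁·(P₁/P₂)^(1/γ) = 4.621 L.
Isothermal, so P V is constant: T₃ = T₂; V₃ = V₂·(P₂/P₃) = 8.738 L.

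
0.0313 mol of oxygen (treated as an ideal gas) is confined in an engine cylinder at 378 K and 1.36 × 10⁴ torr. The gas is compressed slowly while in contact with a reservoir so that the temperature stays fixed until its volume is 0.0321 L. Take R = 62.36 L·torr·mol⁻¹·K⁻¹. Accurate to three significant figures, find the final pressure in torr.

P₂ ≈ 2.30e+04 torr

From PV = nRT: V₁ = nRT₁/P₁ = 0.05425 L.
Isothermal, so P V is constant: T₂ = T₁; P₂ = P₁·(V₁/V₂) = 2.298e+04 torr.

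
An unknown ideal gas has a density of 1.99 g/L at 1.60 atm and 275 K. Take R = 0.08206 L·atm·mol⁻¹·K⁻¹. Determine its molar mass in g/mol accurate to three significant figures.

M ≈ 28.1 g/mol

ρ = PM/(RT) ⇒ M = ρRT/P = (1.99 × 0.08206 × 275.0) / 1.60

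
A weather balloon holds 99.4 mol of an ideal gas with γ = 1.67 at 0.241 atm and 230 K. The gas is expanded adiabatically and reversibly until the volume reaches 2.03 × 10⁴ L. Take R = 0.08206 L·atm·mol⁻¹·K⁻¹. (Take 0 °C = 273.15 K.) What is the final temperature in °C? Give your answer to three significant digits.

T₂ ≈ -152 °C

From PV = nRT: V₁ = nRT₁/P₁ = 7784 L.
Reversible adiabatic, γ = 1.67: T₂ = T₁·(V₁/V₂)^(γ−1) = 121.0 K; P₂ = P₁·(V₁/V₂)^γ = 0.04862 atm.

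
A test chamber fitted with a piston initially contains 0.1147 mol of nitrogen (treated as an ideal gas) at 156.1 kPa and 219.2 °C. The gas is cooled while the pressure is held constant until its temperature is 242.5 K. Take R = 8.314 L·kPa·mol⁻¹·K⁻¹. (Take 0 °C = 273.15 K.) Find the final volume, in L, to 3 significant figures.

V₂ ≈ 1.48 L

Convert: T₁ = 492.3 K.
From PV = nRT: V₁ = nRT₁/P₁ = 3.008 L.
P constant ⇒ V ∝ T: P₂ = P₁; V₂ = V₁·(T₂/T₁) = 1.481 L.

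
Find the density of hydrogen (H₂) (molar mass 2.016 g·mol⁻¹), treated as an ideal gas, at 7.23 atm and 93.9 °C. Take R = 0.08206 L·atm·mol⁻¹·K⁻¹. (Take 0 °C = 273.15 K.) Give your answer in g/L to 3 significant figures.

ρ = PM/(RT) = (7.23 × 2.016) / (0.08206 × 367.0)

ρ ≈ 0.484 g/L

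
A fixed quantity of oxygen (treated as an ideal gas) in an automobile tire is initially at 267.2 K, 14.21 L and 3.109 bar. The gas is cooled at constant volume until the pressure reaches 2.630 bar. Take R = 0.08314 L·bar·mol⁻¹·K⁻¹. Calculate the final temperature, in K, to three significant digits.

T₂ ≈ 226 K

V constant ⇒ P ∝ T: V₂ = V₁; T₂ = T₁·(P₂/P₁) = 226.0 K.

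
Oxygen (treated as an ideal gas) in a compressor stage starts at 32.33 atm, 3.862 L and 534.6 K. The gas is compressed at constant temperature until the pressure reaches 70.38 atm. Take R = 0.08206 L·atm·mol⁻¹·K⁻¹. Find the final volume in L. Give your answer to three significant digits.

Isothermal, so P V is constant: T₂ = T₁; V₂ = V₁·(P₁/P₂) = 1.774 L.

V₂ ≈ 1.77 L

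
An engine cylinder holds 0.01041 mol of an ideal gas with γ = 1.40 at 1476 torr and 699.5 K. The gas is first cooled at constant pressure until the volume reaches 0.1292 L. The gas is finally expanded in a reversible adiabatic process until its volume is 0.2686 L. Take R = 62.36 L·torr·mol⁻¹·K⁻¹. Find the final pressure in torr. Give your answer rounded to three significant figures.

P₃ ≈ 530 torr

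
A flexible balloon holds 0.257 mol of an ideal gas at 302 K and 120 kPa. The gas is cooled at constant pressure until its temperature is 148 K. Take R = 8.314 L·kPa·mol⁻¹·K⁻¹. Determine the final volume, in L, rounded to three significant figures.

V₂ ≈ 2.64 L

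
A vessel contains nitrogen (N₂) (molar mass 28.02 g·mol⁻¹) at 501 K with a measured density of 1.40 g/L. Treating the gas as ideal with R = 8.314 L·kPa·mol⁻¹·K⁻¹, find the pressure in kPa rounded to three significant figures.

ρ = PM/(RT) ⇒ P = ρRT/M = (1.40 × 8.314 × 501.0) / 28.02

P ≈ 208 kPa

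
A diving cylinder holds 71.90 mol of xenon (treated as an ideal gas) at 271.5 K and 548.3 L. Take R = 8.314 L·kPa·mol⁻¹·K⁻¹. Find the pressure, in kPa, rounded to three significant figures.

PV = nRT ⇒ P = nRT/V = (71.90 × 8.314 × 271.5) / 548.3

P ≈ 296 kPa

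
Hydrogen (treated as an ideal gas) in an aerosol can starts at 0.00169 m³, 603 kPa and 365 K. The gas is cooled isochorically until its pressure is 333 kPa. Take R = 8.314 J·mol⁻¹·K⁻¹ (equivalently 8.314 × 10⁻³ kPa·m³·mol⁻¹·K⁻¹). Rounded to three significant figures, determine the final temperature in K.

V constant ⇒ P ∝ T: V₂ = V₁; T₂ = T₁·(P₂/P₁) = 201.6 K.

T₂ ≈ 202 K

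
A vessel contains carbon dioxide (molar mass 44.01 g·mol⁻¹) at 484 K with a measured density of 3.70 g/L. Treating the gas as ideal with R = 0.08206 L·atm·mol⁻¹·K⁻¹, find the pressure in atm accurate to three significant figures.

ρ = PM/(RT) ⇒ P = ρRT/M = (3.70 × 0.08206 × 484.0) / 44.01

P ≈ 3.34 atm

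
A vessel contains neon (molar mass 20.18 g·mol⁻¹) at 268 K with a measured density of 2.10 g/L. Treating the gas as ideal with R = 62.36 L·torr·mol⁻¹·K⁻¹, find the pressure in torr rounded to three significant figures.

P ≈ 1.74e+03 torr

ρ = PM/(RT) ⇒ P = ρRT/M = (2.10 × 62.36 × 268.0) / 20.18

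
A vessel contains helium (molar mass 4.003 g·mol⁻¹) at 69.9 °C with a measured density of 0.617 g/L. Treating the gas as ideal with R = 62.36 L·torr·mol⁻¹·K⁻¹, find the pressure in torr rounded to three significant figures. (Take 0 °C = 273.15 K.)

P ≈ 3.30e+03 torr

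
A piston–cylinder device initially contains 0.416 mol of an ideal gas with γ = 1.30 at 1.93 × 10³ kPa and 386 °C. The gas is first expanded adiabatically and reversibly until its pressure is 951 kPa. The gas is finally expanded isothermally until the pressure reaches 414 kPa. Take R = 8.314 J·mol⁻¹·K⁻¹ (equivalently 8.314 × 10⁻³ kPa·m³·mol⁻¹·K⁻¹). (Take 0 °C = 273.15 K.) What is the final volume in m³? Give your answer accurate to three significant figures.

Convert: T₁ = 659.1 K.
From PV = nRT: V₁ = nRT₁/P₁ = 0.001181 m³.
Adiabatic (γ = 1.30), T V^(γ−1) and P V^γ constant: T₂ = T₁·(P₂/P₁)^((γ−1)/γ) = 559.8 K; V₂ = V₁·(P₁/P₂)^(1/γ) = 0.002036 m³.
T constant ⇒ Boyle's law P V = const: T₃ = T₂; V₃ = V₂·(P₂/P₃) = 0.004677 m³.

V₃ ≈ 0.00468 m³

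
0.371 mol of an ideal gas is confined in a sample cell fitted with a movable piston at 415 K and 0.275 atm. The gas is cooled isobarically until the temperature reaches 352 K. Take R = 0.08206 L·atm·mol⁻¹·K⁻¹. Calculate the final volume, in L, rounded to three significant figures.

From PV = nRT: V₁ = nRT₁/P₁ = 45.94 L.
P constant ⇒ V ∝ T: P₂ = P₁; V₂ = V₁·(T₂/T₁) = 38.97 L.

V₂ ≈ 39.0 L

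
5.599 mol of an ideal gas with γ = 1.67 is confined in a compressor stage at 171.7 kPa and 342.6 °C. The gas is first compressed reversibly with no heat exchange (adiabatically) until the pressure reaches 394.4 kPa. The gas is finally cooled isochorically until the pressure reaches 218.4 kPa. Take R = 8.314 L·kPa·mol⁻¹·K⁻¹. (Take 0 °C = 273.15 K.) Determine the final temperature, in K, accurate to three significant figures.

T₃ ≈ 476 K

Convert: T₁ = 615.8 K.
From PV = nRT: V₁ = nRT₁/P₁ = 166.9 L.
Adiabatic (γ = 1.67), T V^(γ−1) and P V^γ constant: T₂ = T₁·(P₂/P₁)^((γ−1)/γ) = 859.6 K; V₂ = V₁·(P₁/P₂)^(1/γ) = 101.5 L.
Isochoric, so P/T is constant: V₃ = V₂; T₃ = T₂·(P₃/P₂) = 476.0 K.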